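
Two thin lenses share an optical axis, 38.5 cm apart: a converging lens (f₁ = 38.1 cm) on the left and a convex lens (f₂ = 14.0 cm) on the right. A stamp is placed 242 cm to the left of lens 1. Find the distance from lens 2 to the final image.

Lens 1: 1/d_i1 = 1/f₁ − 1/d_o1 = 1/(38.1) − 1/(242) = 0.02211, so d_i1 = 45.22 cm.
The intermediate image is 45.22 cm to the right of lens 1, which lies 6.720 cm to the right of lens 2 — a virtual object — so d_o2 = −6.720 cm.
Lens 2: 1/d_i2 = 1/f₂ − 1/d_o2 = 1/(14.0) − 1/(-6.720) = 0.2202, so d_i2 = 4.54 cm.
The final image is real, 4.54 cm to the right of lens 2 (overall magnification ≈ -0.13).

4.54 cm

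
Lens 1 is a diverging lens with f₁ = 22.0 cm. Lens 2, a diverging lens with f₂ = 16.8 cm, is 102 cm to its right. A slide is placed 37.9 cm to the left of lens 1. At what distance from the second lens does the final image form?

14.7 cm

Lens 1 is diverging, so f₁ = −22.0 cm.
Lens 1: 1/d_i1 = 1/f₁ − 1/d_o1 = 1/(-22.0) − 1/(37.9) = -0.07184, so d_i1 = -13.92 cm.
The intermediate image is 13.92 cm to the left of lens 1 (virtual), which is 102 − (-13.92) = 115.9 cm to the left of lens 2, so d_o2 = +115.9 cm.
Lens 2 is diverging, so f₂ = −16.8 cm.
Lens 2: 1/d_i2 = 1/f₂ − 1/d_o2 = 1/(-16.8) − 1/(115.9) = -0.06815, so d_i2 = -14.7 cm.
The final image is virtual, 14.7 cm to the left of lens 2 (overall magnification ≈ 0.046).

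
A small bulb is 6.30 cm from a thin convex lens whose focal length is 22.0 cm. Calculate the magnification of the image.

m = +1.40

1/d_i = 1/f − 1/d_o = 1/(22.00) − 1/(6.30) = -0.1133, so d_i = -8.828 cm.
m = −d_i/d_o = −(-8.828)/(6.30) = +1.40.
The image is virtual, upright and enlarged, on the same side as the object.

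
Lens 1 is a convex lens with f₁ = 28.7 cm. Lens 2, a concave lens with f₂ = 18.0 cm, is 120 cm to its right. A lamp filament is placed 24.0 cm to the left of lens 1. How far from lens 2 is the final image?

Lens 1: 1/d_i1 = 1/f₁ − 1/d_o1 = 1/(28.7) − 1/(24.0) = -0.006823, so d_i1 = -146.6 cm.
The intermediate image is 146.6 cm to the left of lens 1 (virtual), which is 120 − (-146.6) = 266.6 cm to the left of lens 2, so d_o2 = +266.6 cm.
Lens 2 is diverging, so f₂ = −18.0 cm.
Lens 2: 1/d_i2 = 1/f₂ − 1/d_o2 = 1/(-18.0) − 1/(266.6) = -0.05931, so d_i2 = -16.9 cm.
The final image is virtual, 16.9 cm to the left of lens 2 (overall magnification ≈ 0.39).

16.9 cm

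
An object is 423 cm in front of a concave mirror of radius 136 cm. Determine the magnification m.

f = R/2 = 136/2 = 68.00 cm.
1/d_i = 1/f − 1/d_o = 1/(68.00) − 1/(423) = 0.01234, so d_i = 81.03 cm.
m = −d_i/d_o = −(81.03)/(423) = -0.192.
The image is real, inverted and reduced, in front of the mirror.

m = -0.192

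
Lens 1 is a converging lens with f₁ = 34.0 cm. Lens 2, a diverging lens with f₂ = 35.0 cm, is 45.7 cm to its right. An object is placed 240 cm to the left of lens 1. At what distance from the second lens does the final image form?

5.19 cm

Lens 1: 1/d_i1 = 1/f₁ − 1/d_o1 = 1/(34.0) − 1/(240) = 0.02525, so d_i1 = 39.61 cm.
The intermediate image is 39.61 cm to the right of lens 1, which is 45.7 − (39.61) = 6.090 cm to the left of lens 2, so d_o2 = +6.090 cm.
Lens 2 is diverging, so f₂ = −35.0 cm.
Lens 2: 1/d_i2 = 1/f₂ − 1/d_o2 = 1/(-35.0) − 1/(6.090) = -0.1928, so d_i2 = -5.19 cm.
The final image is virtual, 5.19 cm to the left of lens 2 (overall magnification ≈ -0.14).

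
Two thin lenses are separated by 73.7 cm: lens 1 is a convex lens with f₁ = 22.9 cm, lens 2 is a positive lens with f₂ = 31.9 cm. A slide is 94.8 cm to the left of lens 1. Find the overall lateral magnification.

m = +0.875

Lens 1: 1/d_i1 = 1/(22.9) − 1/(94.8) = 0.03312, so d_i1 = 30.19 cm; m₁ = −d_i1/d_o1 = -0.3185.
d_o2 = 73.7 − (30.19) = 43.51 cm.
Lens 2: 1/d_i2 = 1/(31.9) − 1/(43.51) = 0.008365, so d_i2 = 119.5 cm; m₂ = −d_i2/d_o2 = -2.748.
m = m₁·m₂ = (-0.3185)(-2.748) = +0.875.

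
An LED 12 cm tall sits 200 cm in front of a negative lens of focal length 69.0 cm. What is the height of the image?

3.08 cm

For a negative lens, f = -69.0 cm.
1/d_i = 1/f − 1/d_o = 1/(-69.00) − 1/(200) = -0.01949, so d_i = -51.30 cm.
m = −d_i/d_o = +0.2565.
|h_i| = |m|·h_o = 0.2565 × 12 = 3.08 cm. The image is virtual, upright and reduced, on the same side as the object.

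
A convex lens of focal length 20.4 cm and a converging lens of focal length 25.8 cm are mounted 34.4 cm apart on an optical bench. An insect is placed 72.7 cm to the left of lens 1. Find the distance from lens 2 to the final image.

7.89 cm

Lens 1: 1/d_i1 = 1/f₁ − 1/d_o1 = 1/(20.4) − 1/(72.7) = 0.03526, so d_i1 = 28.36 cm.
The intermediate image is 28.36 cm to the right of lens 1, which is 34.4 − (28.36) = 6.040 cm to the left of lens 2, so d_o2 = +6.040 cm.
Lens 2: 1/d_i2 = 1/f₂ − 1/d_o2 = 1/(25.8) − 1/(6.040) = -0.1268, so d_i2 = -7.89 cm.
The final image is virtual, 7.89 cm to the left of lens 2 (overall magnification ≈ -0.51).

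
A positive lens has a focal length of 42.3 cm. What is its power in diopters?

f = 42.3 cm = 0.423 m.
P = 1/f = 1/(0.423 m) = +2.36 D.

P = +2.36 D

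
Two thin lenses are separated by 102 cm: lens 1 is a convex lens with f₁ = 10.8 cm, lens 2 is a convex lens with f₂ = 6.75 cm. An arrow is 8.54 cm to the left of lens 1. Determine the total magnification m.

m = -0.237

Lens 1: 1/d_i1 = 1/(10.8) − 1/(8.54) = -0.02450, so d_i1 = -40.81 cm; m₁ = −d_i1/d_o1 = +4.779.
d_o2 = 102 − (-40.81) = 142.8 cm.
Lens 2: 1/d_i2 = 1/(6.75) − 1/(142.8) = 0.1411, so d_i2 = 7.085 cm; m₂ = −d_i2/d_o2 = -0.04961.
m = m₁·m₂ = (+4.779)(-0.04961) = -0.237.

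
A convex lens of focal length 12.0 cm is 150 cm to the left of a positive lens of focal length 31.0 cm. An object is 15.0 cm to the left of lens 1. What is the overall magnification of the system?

m = +2.10

Lens 1: 1/d_i1 = 1/(12.0) − 1/(15.0) = 0.01667, so d_i1 = 60.00 cm; m₁ = −d_i1/d_o1 = -4.000.
d_o2 = 150 − (60.00) = 90.00 cm.
Lens 2: 1/d_i2 = 1/(31.0) − 1/(90.00) = 0.02115, so d_i2 = 47.29 cm; m₂ = −d_i2/d_o2 = -0.5254.
m = m₁·m₂ = (-4.000)(-0.5254) = +2.10.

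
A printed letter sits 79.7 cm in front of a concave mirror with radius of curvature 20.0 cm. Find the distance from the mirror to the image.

f = R/2 = 20.0/2 = 10.00 cm.
Mirror equation: 1/q = 1/f − 1/p = 1/(10.00) − 1/(79.7) = 0.1000 − 0.01255 = 0.08745, so q = 11.4 cm.
The image is real, inverted and reduced, in front of the mirror.

11.4 cm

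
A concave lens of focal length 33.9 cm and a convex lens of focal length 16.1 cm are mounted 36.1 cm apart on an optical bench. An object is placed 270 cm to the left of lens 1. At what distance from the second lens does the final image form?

21.3 cm

Lens 1 is diverging, so f₁ = −33.9 cm.
Lens 1: 1/d_i1 = 1/f₁ − 1/d_o1 = 1/(-33.9) − 1/(270) = -0.03320, so d_i1 = -30.12 cm.
The intermediate image is 30.12 cm to the left of lens 1 (virtual), which is 36.1 − (-30.12) = 66.22 cm to the left of lens 2, so d_o2 = +66.22 cm.
Lens 2: 1/d_i2 = 1/f₂ − 1/d_o2 = 1/(16.1) − 1/(66.22) = 0.04701, so d_i2 = 21.3 cm.
The final image is real, 21.3 cm to the right of lens 2 (overall magnification ≈ -0.036).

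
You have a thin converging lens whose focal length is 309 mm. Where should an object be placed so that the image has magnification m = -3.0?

m = −d_i/d_o ⇒ d_i = −m·d_o.
1/f = 1/d_o + 1/d_i = 1/d_o − 1/(m·d_o) = (1 − 1/m)/d_o, so d_o = f(1 − 1/m) = (309.0)(1 − 1/(-3.0)) = 412 mm.

412 mm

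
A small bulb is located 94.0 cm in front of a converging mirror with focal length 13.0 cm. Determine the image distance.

Mirror equation: 1/q = 1/f − 1/p = 1/(13.00) − 1/(94.0) = 0.07692 − 0.01064 = 0.06628, so q = 15.1 cm.
The image is real, inverted and reduced, in front of the mirror.

15.1 cm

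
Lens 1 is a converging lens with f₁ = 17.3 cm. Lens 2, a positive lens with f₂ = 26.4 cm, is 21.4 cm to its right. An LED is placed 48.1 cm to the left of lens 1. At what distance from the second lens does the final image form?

Lens 1: 1/d_i1 = 1/f₁ − 1/d_o1 = 1/(17.3) − 1/(48.1) = 0.03701, so d_i1 = 27.02 cm.
The intermediate image is 27.02 cm to the right of lens 1, which lies 5.620 cm to the right of lens 2 — a virtual object — so d_o2 = −5.620 cm.
Lens 2: 1/d_i2 = 1/f₂ − 1/d_o2 = 1/(26.4) − 1/(-5.620) = 0.2158, so d_i2 = 4.63 cm.
The final image is real, 4.63 cm to the right of lens 2 (overall magnification ≈ -0.46).

4.63 cm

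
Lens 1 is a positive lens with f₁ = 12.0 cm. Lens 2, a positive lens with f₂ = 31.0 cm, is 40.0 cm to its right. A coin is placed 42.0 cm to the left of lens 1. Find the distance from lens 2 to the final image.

Lens 1: 1/d_i1 = 1/f₁ − 1/d_o1 = 1/(12.0) − 1/(42.0) = 0.05952, so d_i1 = 16.80 cm.
The intermediate image is 16.80 cm to the right of lens 1, which is 40.0 − (16.80) = 23.20 cm to the left of lens 2, so d_o2 = +23.20 cm.
Lens 2: 1/d_i2 = 1/f₂ − 1/d_o2 = 1/(31.0) − 1/(23.20) = -0.01085, so d_i2 = -92.2 cm.
The final image is virtual, 92.2 cm to the left of lens 2 (overall magnification ≈ -1.6).

92.2 cm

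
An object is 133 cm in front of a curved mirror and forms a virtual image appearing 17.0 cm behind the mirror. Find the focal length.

f = -19.5 cm (convex)

Virtual image ⇒ d_i = −17.0 cm.
1/f = 1/d_o + 1/d_i = 1/(133) + 1/(-17.0) = -0.05130, so f = -19.5 cm.
Since f is negative, the curved mirror is convex.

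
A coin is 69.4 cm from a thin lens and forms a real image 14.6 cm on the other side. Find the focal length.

Real image ⇒ d_i = +14.6 cm.
1/f = 1/d_o + 1/d_i = 1/(69.4) + 1/(14.6) = 0.08290, so f = 12.1 cm.
Since f is positive, the thin lens is converging.

f = 12.1 cm (converging)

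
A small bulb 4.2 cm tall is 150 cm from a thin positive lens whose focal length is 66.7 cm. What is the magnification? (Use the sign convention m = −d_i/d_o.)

1/d_i = 1/f − 1/d_o = 1/(66.70) − 1/(150) = 0.008326, so d_i = 120.1 cm.
m = −d_i/d_o = −(120.1)/(150) = -0.801.
The image is real, inverted and reduced, on the far side of the lens.

m = -0.801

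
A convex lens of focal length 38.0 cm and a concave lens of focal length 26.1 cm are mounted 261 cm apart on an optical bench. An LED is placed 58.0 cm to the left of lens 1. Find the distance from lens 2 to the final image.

Lens 1: 1/d_i1 = 1/f₁ − 1/d_o1 = 1/(38.0) − 1/(58.0) = 0.009074, so d_i1 = 110.2 cm.
The intermediate image is 110.2 cm to the right of lens 1, which is 261 − (110.2) = 150.8 cm to the left of lens 2, so d_o2 = +150.8 cm.
Lens 2 is diverging, so f₂ = −26.1 cm.
Lens 2: 1/d_i2 = 1/f₂ − 1/d_o2 = 1/(-26.1) − 1/(150.8) = -0.04495, so d_i2 = -22.2 cm.
The final image is virtual, 22.2 cm to the left of lens 2 (overall magnification ≈ -0.28).

22.2 cm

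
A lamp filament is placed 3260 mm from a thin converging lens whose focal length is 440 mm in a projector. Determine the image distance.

509 mm

Thin-lens equation: 1/q = 1/f − 1/p = 1/(440.0) − 1/(3260) = 0.002273 − 0.0003067 = 0.001966, so q = 509 mm.
The image is real, inverted and reduced, on the far side of the lens.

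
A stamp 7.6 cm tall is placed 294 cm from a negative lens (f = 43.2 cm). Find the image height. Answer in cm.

For a negative lens, f = -43.2 cm.
1/d_i = 1/f − 1/d_o = 1/(-43.20) − 1/(294) = -0.02655, so d_i = -37.67 cm.
m = −d_i/d_o = +0.1281.
|h_i| = |m|·h_o = 0.1281 × 7.6 = 0.974 cm. The image is virtual, upright and reduced, on the same side as the object.

0.974 cm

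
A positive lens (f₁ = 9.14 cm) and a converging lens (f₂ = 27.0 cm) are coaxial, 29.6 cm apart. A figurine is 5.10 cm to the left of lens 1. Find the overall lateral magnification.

Lens 1: 1/d_i1 = 1/(9.14) − 1/(5.10) = -0.08667, so d_i1 = -11.54 cm; m₁ = −d_i1/d_o1 = +2.263.
d_o2 = 29.6 − (-11.54) = 41.14 cm.
Lens 2: 1/d_i2 = 1/(27.0) − 1/(41.14) = 0.01273, so d_i2 = 78.56 cm; m₂ = −d_i2/d_o2 = -1.909.
m = m₁·m₂ = (+2.263)(-1.909) = -4.32.

m = -4.32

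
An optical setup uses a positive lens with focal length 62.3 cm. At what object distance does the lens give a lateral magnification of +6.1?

m = −d_i/d_o ⇒ d_i = −m·d_o.
1/f = 1/d_o + 1/d_i = 1/d_o − 1/(m·d_o) = (1 − 1/m)/d_o, so d_o = f(1 − 1/m) = (62.30)(1 − 1/(+6.1)) = 52.1 cm.

52.1 cm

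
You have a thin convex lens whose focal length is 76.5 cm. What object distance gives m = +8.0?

m = −d_i/d_o ⇒ d_i = −m·d_o.
1/f = 1/d_o + 1/d_i = 1/d_o − 1/(m·d_o) = (1 − 1/m)/d_o, so d_o = f(1 − 1/m) = (76.50)(1 − 1/(+8.0)) = 66.9 cm.

66.9 cm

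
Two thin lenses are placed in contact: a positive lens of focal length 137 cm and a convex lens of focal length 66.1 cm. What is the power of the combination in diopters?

P₁ = 1/f₁ = 1/(1.37 m) = +0.7299 D; P₂ = 1/f₂ = 1/(0.661 m) = +1.513 D.
For thin lenses in contact, P = P₁ + P₂ = (+0.7299) + (+1.513) = +2.24 D.

P = +2.24 D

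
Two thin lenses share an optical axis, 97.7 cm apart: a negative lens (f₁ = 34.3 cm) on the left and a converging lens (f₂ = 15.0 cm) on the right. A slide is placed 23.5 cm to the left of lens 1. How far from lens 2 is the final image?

Lens 1 is diverging, so f₁ = −34.3 cm.
Lens 1: 1/d_i1 = 1/f₁ − 1/d_o1 = 1/(-34.3) − 1/(23.5) = -0.07171, so d_i1 = -13.95 cm.
The intermediate image is 13.95 cm to the left of lens 1 (virtual), which is 97.7 − (-13.95) = 111.7 cm to the left of lens 2, so d_o2 = +111.7 cm.
Lens 2: 1/d_i2 = 1/f₂ − 1/d_o2 = 1/(15.0) − 1/(111.7) = 0.05771, so d_i2 = 17.3 cm.
The final image is real, 17.3 cm to the right of lens 2 (overall magnification ≈ -0.092).

17.3 cm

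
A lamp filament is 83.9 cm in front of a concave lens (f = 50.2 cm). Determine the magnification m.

For a concave lens, f = -50.2 cm.
1/d_i = 1/f − 1/d_o = 1/(-50.20) − 1/(83.9) = -0.03184, so d_i = -31.41 cm.
m = −d_i/d_o = −(-31.41)/(83.9) = +0.374.
The image is virtual, upright and reduced, on the same side as the object.

m = +0.374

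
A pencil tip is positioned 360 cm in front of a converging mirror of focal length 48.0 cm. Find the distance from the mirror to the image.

Mirror equation: 1/d_i = 1/f − 1/d_o = 1/(48.00) − 1/(360) = 0.02083 − 0.002778 = 0.01806, so d_i = 55.4 cm.
The image is real, inverted and reduced, in front of the mirror.

55.4 cm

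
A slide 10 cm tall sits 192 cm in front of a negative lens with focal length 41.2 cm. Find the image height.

For a negative lens, f = -41.2 cm.
1/d_i = 1/f − 1/d_o = 1/(-41.20) − 1/(192) = -0.02948, so d_i = -33.92 cm.
m = −d_i/d_o = +0.1767.
|h_i| = |m|·h_o = 0.1767 × 10 = 1.77 cm. The image is virtual, upright and reduced, on the same side as the object.

1.77 cm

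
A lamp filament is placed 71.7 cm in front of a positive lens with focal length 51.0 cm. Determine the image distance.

Thin-lens equation: 1/v = 1/f − 1/u = 1/(51.00) − 1/(71.7) = 0.01961 − 0.01395 = 0.005661, so v = 177 cm.
The image is real, inverted and enlarged, on the far side of the lens.

177 cm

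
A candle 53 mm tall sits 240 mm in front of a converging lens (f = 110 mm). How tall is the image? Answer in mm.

44.8 mm

1/d_i = 1/f − 1/d_o = 1/(110.0) − 1/(240) = 0.004924, so d_i = 203.1 mm.
m = −d_i/d_o = -0.8462.
|h_i| = |m|·h_o = 0.8462 × 53 = 44.8 mm. The image is real, inverted and reduced, on the far side of the lens.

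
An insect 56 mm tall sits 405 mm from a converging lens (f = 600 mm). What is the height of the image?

172 mm

1/d_i = 1/f − 1/d_o = 1/(600.0) − 1/(405) = -0.0008025, so d_i = -1246 mm.
m = −d_i/d_o = +3.077.
|h_i| = |m|·h_o = 3.077 × 56 = 172 mm. The image is virtual, upright and enlarged, on the same side as the object.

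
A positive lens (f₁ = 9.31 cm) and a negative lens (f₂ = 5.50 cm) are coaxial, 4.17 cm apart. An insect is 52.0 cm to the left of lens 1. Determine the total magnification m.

Lens 1: 1/d_i1 = 1/(9.31) − 1/(52.0) = 0.08818, so d_i1 = 11.34 cm; m₁ = −d_i1/d_o1 = -0.2181.
d_o2 = 4.17 − (11.34) = -7.170 cm (virtual object).
f₂ = −5.50 cm (diverging).
Lens 2: 1/d_i2 = 1/(-5.50) − 1/(-7.170) = -0.04235, so d_i2 = -23.61 cm; m₂ = −d_i2/d_o2 = -3.293.
m = m₁·m₂ = (-0.2181)(-3.293) = +0.718.

m = +0.718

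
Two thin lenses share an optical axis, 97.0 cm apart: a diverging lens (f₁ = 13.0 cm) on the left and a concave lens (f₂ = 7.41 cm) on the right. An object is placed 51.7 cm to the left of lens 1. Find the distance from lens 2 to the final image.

Lens 1 is diverging, so f₁ = −13.0 cm.
Lens 1: 1/d_i1 = 1/f₁ − 1/d_o1 = 1/(-13.0) − 1/(51.7) = -0.09627, so d_i1 = -10.39 cm.
The intermediate image is 10.39 cm to the left of lens 1 (virtual), which is 97.0 − (-10.39) = 107.4 cm to the left of lens 2, so d_o2 = +107.4 cm.
Lens 2 is diverging, so f₂ = −7.41 cm.
Lens 2: 1/d_i2 = 1/f₂ − 1/d_o2 = 1/(-7.41) − 1/(107.4) = -0.1443, so d_i2 = -6.93 cm.
The final image is virtual, 6.93 cm to the left of lens 2 (overall magnification ≈ 0.013).

6.93 cm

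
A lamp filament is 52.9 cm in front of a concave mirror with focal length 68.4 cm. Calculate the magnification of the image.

m = +4.41

1/d_i = 1/f − 1/d_o = 1/(68.40) − 1/(52.9) = -0.004284, so d_i = -233.4 cm.
m = −d_i/d_o = −(-233.4)/(52.9) = +4.41.
The image is virtual, upright and enlarged, behind the mirror.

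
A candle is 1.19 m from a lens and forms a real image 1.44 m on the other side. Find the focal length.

f = 0.652 m (converging)

Real image ⇒ d_i = +1.44 m.
1/f = 1/d_o + 1/d_i = 1/(1.19) + 1/(1.44) = 1.535, so f = 0.652 m.
Since f is positive, the lens is converging.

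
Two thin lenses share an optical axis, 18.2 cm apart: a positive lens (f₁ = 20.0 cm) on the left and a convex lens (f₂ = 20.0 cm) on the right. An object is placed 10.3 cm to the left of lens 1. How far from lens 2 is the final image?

40.6 cm

Lens 1: 1/d_i1 = 1/f₁ − 1/d_o1 = 1/(20.0) − 1/(10.3) = -0.04709, so d_i1 = -21.24 cm.
The intermediate image is 21.24 cm to the left of lens 1 (virtual), which is 18.2 − (-21.24) = 39.44 cm to the left of lens 2, so d_o2 = +39.44 cm.
Lens 2: 1/d_i2 = 1/f₂ − 1/d_o2 = 1/(20.0) − 1/(39.44) = 0.02465, so d_i2 = 40.6 cm.
The final image is real, 40.6 cm to the right of lens 2 (overall magnification ≈ -2.1).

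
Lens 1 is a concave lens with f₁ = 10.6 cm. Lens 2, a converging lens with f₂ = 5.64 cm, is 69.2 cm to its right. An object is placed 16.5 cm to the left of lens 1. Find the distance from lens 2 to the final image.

6.09 cm

Lens 1 is diverging, so f₁ = −10.6 cm.
Lens 1: 1/d_i1 = 1/f₁ − 1/d_o1 = 1/(-10.6) − 1/(16.5) = -0.1549, so d_i1 = -6.454 cm.
The intermediate image is 6.454 cm to the left of lens 1 (virtual), which is 69.2 − (-6.454) = 75.65 cm to the left of lens 2, so d_o2 = +75.65 cm.
Lens 2: 1/d_i2 = 1/f₂ − 1/d_o2 = 1/(5.64) − 1/(75.65) = 0.1641, so d_i2 = 6.09 cm.
The final image is real, 6.09 cm to the right of lens 2 (overall magnification ≈ -0.032).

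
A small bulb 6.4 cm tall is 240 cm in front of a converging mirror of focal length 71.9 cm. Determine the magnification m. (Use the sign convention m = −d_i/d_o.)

m = -0.428

1/d_i = 1/f − 1/d_o = 1/(71.90) − 1/(240) = 0.009742, so d_i = 102.7 cm.
m = −d_i/d_o = −(102.7)/(240) = -0.428.
The image is real, inverted and reduced, in front of the mirror.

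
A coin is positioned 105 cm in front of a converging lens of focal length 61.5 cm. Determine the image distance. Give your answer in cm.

148 cm

Lens equation: 1/d_i = 1/f − 1/d_o = 1/(61.50) − 1/(105) = 0.01626 − 0.009524 = 0.006736, so d_i = 148 cm.
The image is real, inverted and enlarged, on the far side of the lens.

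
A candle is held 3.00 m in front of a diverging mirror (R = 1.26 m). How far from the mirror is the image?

f = R/2 = 1.26/2 = 0.6300 m; for a diverging mirror, f = -0.6300 m.
Mirror equation: 1/q = 1/f − 1/p = 1/(-0.6300) − 1/(3.00) = -1.587 − 0.3333 = -1.921, so q = -0.521 m.
The image is virtual, upright and reduced, behind the mirror.

0.521 m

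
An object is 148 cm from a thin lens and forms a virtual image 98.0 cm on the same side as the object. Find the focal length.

Virtual image ⇒ d_i = −98.0 cm.
1/f = 1/d_o + 1/d_i = 1/(148) + 1/(-98.0) = -0.003447, so f = -290 cm.
Since f is negative, the thin lens is diverging.

f = -290 cm (diverging)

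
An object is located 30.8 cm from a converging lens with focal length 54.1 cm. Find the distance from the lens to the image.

71.5 cm

Thin-lens equation: 1/q = 1/f − 1/p = 1/(54.10) − 1/(30.8) = 0.01848 − 0.03247 = -0.01398, so q = -71.5 cm.
The image is virtual, upright and enlarged, on the same side as the object.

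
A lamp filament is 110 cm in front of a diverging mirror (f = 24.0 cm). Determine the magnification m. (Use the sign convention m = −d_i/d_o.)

For a diverging mirror, f = -24.0 cm.
1/d_i = 1/f − 1/d_o = 1/(-24.00) − 1/(110) = -0.05076, so d_i = -19.70 cm.
m = −d_i/d_o = −(-19.70)/(110) = +0.179.
The image is virtual, upright and reduced, behind the mirror.

m = +0.179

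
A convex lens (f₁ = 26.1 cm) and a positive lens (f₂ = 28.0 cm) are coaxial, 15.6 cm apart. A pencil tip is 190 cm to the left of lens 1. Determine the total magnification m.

m = -0.105

Lens 1: 1/d_i1 = 1/(26.1) − 1/(190) = 0.03305, so d_i1 = 30.26 cm; m₁ = −d_i1/d_o1 = -0.1593.
d_o2 = 15.6 − (30.26) = -14.66 cm (virtual object).
Lens 2: 1/d_i2 = 1/(28.0) − 1/(-14.66) = 0.1039, so d_i2 = 9.622 cm; m₂ = −d_i2/d_o2 = +0.6564.
m = m₁·m₂ = (-0.1593)(+0.6564) = -0.105.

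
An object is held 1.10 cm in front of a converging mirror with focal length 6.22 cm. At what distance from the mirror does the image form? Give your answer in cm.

Mirror equation: 1/s_i = 1/f − 1/s_o = 1/(6.220) − 1/(1.10) = 0.1608 − 0.9091 = -0.7483, so s_i = -1.34 cm.
The image is virtual, upright and enlarged, behind the mirror.

1.34 cm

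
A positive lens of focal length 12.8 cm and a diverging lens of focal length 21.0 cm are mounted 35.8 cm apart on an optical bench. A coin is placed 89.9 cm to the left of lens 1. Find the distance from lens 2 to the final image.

Lens 1: 1/d_i1 = 1/f₁ − 1/d_o1 = 1/(12.8) − 1/(89.9) = 0.06700, so d_i1 = 14.93 cm.
The intermediate image is 14.93 cm to the right of lens 1, which is 35.8 − (14.93) = 20.87 cm to the left of lens 2, so d_o2 = +20.87 cm.
Lens 2 is diverging, so f₂ = −21.0 cm.
Lens 2: 1/d_i2 = 1/f₂ − 1/d_o2 = 1/(-21.0) − 1/(20.87) = -0.09553, so d_i2 = -10.5 cm.
The final image is virtual, 10.5 cm to the left of lens 2 (overall magnification ≈ -0.083).

10.5 cm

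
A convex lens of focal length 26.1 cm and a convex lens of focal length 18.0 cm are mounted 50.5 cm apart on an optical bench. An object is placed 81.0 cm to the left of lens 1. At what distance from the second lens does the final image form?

35.9 cm

Lens 1: 1/d_i1 = 1/f₁ − 1/d_o1 = 1/(26.1) − 1/(81.0) = 0.02597, so d_i1 = 38.51 cm.
The intermediate image is 38.51 cm to the right of lens 1, which is 50.5 − (38.51) = 11.99 cm to the left of lens 2, so d_o2 = +11.99 cm.
Lens 2: 1/d_i2 = 1/f₂ − 1/d_o2 = 1/(18.0) − 1/(11.99) = -0.02785, so d_i2 = -35.9 cm.
The final image is virtual, 35.9 cm to the left of lens 2 (overall magnification ≈ -1.4).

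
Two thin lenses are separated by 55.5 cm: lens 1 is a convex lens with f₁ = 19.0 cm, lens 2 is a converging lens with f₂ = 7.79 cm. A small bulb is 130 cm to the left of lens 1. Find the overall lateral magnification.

m = +0.0524

Lens 1: 1/d_i1 = 1/(19.0) − 1/(130) = 0.04494, so d_i1 = 22.25 cm; m₁ = −d_i1/d_o1 = -0.1712.
d_o2 = 55.5 − (22.25) = 33.25 cm.
Lens 2: 1/d_i2 = 1/(7.79) − 1/(33.25) = 0.09829, so d_i2 = 10.17 cm; m₂ = −d_i2/d_o2 = -0.3060.
m = m₁·m₂ = (-0.1712)(-0.3060) = +0.0524.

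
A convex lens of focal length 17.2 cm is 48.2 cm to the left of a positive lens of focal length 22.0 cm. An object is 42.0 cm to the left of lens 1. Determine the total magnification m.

m = -5.21

Lens 1: 1/d_i1 = 1/(17.2) − 1/(42.0) = 0.03433, so d_i1 = 29.13 cm; m₁ = −d_i1/d_o1 = -0.6936.
d_o2 = 48.2 − (29.13) = 19.07 cm.
Lens 2: 1/d_i2 = 1/(22.0) − 1/(19.07) = -0.006984, so d_i2 = -143.2 cm; m₂ = −d_i2/d_o2 = +7.509.
m = m₁·m₂ = (-0.6936)(+7.509) = -5.21.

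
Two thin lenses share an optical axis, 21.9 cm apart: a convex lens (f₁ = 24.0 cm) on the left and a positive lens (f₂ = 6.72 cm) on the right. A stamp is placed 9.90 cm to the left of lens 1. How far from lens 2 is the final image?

8.13 cm

Lens 1: 1/d_i1 = 1/f₁ − 1/d_o1 = 1/(24.0) − 1/(9.90) = -0.05934, so d_i1 = -16.85 cm.
The intermediate image is 16.85 cm to the left of lens 1 (virtual), which is 21.9 − (-16.85) = 38.75 cm to the left of lens 2, so d_o2 = +38.75 cm.
Lens 2: 1/d_i2 = 1/f₂ − 1/d_o2 = 1/(6.72) − 1/(38.75) = 0.1230, so d_i2 = 8.13 cm.
The final image is real, 8.13 cm to the right of lens 2 (overall magnification ≈ -0.36).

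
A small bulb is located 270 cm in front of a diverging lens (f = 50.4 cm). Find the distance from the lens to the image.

42.5 cm

For a diverging lens, f = -50.4 cm.
Thin-lens equation: 1/q = 1/f − 1/p = 1/(-50.40) − 1/(270) = -0.01984 − 0.003704 = -0.02354, so q = -42.5 cm.
The image is virtual, upright and reduced, on the same side as the object.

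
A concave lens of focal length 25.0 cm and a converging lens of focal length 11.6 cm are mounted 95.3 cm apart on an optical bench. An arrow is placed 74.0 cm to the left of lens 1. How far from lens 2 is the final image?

Lens 1 is diverging, so f₁ = −25.0 cm.
Lens 1: 1/d_i1 = 1/f₁ − 1/d_o1 = 1/(-25.0) − 1/(74.0) = -0.05351, so d_i1 = -18.69 cm.
The intermediate image is 18.69 cm to the left of lens 1 (virtual), which is 95.3 − (-18.69) = 114.0 cm to the left of lens 2, so d_o2 = +114.0 cm.
Lens 2: 1/d_i2 = 1/f₂ − 1/d_o2 = 1/(11.6) − 1/(114.0) = 0.07743, so d_i2 = 12.9 cm.
The final image is real, 12.9 cm to the right of lens 2 (overall magnification ≈ -0.029).

12.9 cm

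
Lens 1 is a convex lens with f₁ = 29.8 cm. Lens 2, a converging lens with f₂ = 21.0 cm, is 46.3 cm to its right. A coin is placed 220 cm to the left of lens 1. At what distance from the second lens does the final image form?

27.1 cm

Lens 1: 1/d_i1 = 1/f₁ − 1/d_o1 = 1/(29.8) − 1/(220) = 0.02901, so d_i1 = 34.47 cm.
The intermediate image is 34.47 cm to the right of lens 1, which is 46.3 − (34.47) = 11.83 cm to the left of lens 2, so d_o2 = +11.83 cm.
Lens 2: 1/d_i2 = 1/f₂ − 1/d_o2 = 1/(21.0) − 1/(11.83) = -0.03691, so d_i2 = -27.1 cm.
The final image is virtual, 27.1 cm to the left of lens 2 (overall magnification ≈ -0.36).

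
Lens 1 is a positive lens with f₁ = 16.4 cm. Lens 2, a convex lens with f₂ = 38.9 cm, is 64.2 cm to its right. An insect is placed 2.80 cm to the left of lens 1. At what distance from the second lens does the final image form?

Lens 1: 1/d_i1 = 1/f₁ − 1/d_o1 = 1/(16.4) − 1/(2.80) = -0.2962, so d_i1 = -3.376 cm.
The intermediate image is 3.376 cm to the left of lens 1 (virtual), which is 64.2 − (-3.376) = 67.58 cm to the left of lens 2, so d_o2 = +67.58 cm.
Lens 2: 1/d_i2 = 1/f₂ − 1/d_o2 = 1/(38.9) − 1/(67.58) = 0.01091, so d_i2 = 91.7 cm.
The final image is real, 91.7 cm to the right of lens 2 (overall magnification ≈ -1.6).

91.7 cm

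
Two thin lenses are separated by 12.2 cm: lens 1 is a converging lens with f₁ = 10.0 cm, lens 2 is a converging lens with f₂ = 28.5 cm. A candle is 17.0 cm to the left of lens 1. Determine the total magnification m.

m = -1.00

Lens 1: 1/d_i1 = 1/(10.0) − 1/(17.0) = 0.04118, so d_i1 = 24.29 cm; m₁ = −d_i1/d_o1 = -1.429.
d_o2 = 12.2 − (24.29) = -12.09 cm (virtual object).
Lens 2: 1/d_i2 = 1/(28.5) − 1/(-12.09) = 0.1178, so d_i2 = 8.489 cm; m₂ = −d_i2/d_o2 = +0.7021.
m = m₁·m₂ = (-1.429)(+0.7021) = -1.00.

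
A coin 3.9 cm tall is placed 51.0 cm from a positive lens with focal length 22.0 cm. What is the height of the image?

2.96 cm

1/d_i = 1/f − 1/d_o = 1/(22.00) − 1/(51.0) = 0.02585, so d_i = 38.69 cm.
m = −d_i/d_o = -0.7586.
|h_i| = |m|·h_o = 0.7586 × 3.9 = 2.96 cm. The image is real, inverted and reduced, on the far side of the lens.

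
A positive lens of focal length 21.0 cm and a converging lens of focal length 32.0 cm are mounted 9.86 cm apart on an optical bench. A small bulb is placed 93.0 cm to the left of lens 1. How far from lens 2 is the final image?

Lens 1: 1/d_i1 = 1/f₁ − 1/d_o1 = 1/(21.0) − 1/(93.0) = 0.03687, so d_i1 = 27.12 cm.
The intermediate image is 27.12 cm to the right of lens 1, which lies 17.26 cm to the right of lens 2 — a virtual object — so d_o2 = −17.26 cm.
Lens 2: 1/d_i2 = 1/f₂ − 1/d_o2 = 1/(32.0) − 1/(-17.26) = 0.08919, so d_i2 = 11.2 cm.
The final image is real, 11.2 cm to the right of lens 2 (overall magnification ≈ -0.19).

11.2 cm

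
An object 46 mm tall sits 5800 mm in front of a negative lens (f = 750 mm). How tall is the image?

For a negative lens, f = -750 mm.
1/d_i = 1/f − 1/d_o = 1/(-750.0) − 1/(5800) = -0.001506, so d_i = -664.1 mm.
m = −d_i/d_o = +0.1145.
|h_i| = |m|·h_o = 0.1145 × 46 = 5.27 mm. The image is virtual, upright and reduced, on the same side as the object.

5.27 mm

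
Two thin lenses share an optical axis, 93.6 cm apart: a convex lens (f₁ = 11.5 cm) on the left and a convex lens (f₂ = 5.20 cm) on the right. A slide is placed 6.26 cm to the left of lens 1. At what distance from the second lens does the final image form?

5.46 cm

Lens 1: 1/d_i1 = 1/f₁ − 1/d_o1 = 1/(11.5) − 1/(6.26) = -0.07279, so d_i1 = -13.74 cm.
The intermediate image is 13.74 cm to the left of lens 1 (virtual), which is 93.6 − (-13.74) = 107.3 cm to the left of lens 2, so d_o2 = +107.3 cm.
Lens 2: 1/d_i2 = 1/f₂ − 1/d_o2 = 1/(5.20) − 1/(107.3) = 0.1830, so d_i2 = 5.46 cm.
The final image is real, 5.46 cm to the right of lens 2 (overall magnification ≈ -0.11).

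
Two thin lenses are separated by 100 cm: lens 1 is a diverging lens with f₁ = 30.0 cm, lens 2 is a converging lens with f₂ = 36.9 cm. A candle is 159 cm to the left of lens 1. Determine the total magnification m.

m = -0.0663

f₁ = −30.0 cm (diverging).
Lens 1: 1/d_i1 = 1/(-30.0) − 1/(159) = -0.03962, so d_i1 = -25.24 cm; m₁ = −d_i1/d_o1 = +0.1587.
d_o2 = 100 − (-25.24) = 125.2 cm.
Lens 2: 1/d_i2 = 1/(36.9) − 1/(125.2) = 0.01911, so d_i2 = 52.32 cm; m₂ = −d_i2/d_o2 = -0.4179.
m = m₁·m₂ = (+0.1587)(-0.4179) = -0.0663.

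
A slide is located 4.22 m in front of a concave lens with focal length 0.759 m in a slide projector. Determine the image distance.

For a concave lens, f = -0.759 m.
Thin-lens equation: 1/q = 1/f − 1/p = 1/(-0.7590) − 1/(4.22) = -1.318 − 0.2370 = -1.554, so q = -0.643 m.
The image is virtual, upright and reduced, on the same side as the object.

0.643 m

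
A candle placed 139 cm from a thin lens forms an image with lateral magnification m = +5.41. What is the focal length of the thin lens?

f = 171 cm (converging)

m = −d_i/d_o ⇒ d_i = −m·d_o = −(+5.41)·(139) = -752.0 cm.
1/f = 1/d_o + 1/d_i = 1/(139) + 1/(-752.0) = 0.005864, so f = 171 cm.
Since f is positive, the thin lens is converging.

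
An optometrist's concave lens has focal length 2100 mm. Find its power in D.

P = -0.476 D

For a concave lens, f = −2100 mm.
f = -210 cm = -2.10 m.
P = 1/f = 1/(-2.10 m) = -0.476 D.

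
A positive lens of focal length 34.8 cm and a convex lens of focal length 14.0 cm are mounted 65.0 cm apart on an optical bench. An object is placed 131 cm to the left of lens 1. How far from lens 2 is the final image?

Lens 1: 1/d_i1 = 1/f₁ − 1/d_o1 = 1/(34.8) − 1/(131) = 0.02110, so d_i1 = 47.39 cm.
The intermediate image is 47.39 cm to the right of lens 1, which is 65.0 − (47.39) = 17.61 cm to the left of lens 2, so d_o2 = +17.61 cm.
Lens 2: 1/d_i2 = 1/f₂ − 1/d_o2 = 1/(14.0) − 1/(17.61) = 0.01464, so d_i2 = 68.3 cm.
The final image is real, 68.3 cm to the right of lens 2 (overall magnification ≈ 1.4).

68.3 cm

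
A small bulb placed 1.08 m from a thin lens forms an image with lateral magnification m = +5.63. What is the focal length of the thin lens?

m = −d_i/d_o ⇒ d_i = −m·d_o = −(+5.63)·(1.08) = -6.080 m.
1/f = 1/d_o + 1/d_i = 1/(1.08) + 1/(-6.080) = 0.7615, so f = 1.31 m.
Since f is positive, the thin lens is converging.

f = 1.31 m (converging)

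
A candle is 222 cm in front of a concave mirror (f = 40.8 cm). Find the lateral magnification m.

1/d_i = 1/f − 1/d_o = 1/(40.80) − 1/(222) = 0.02001, so d_i = 49.99 cm.
m = −d_i/d_o = −(49.99)/(222) = -0.225.
The image is real, inverted and reduced, in front of the mirror.

m = -0.225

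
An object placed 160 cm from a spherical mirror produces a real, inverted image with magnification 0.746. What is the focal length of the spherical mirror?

f = 68.4 cm (concave)

m = −d_i/d_o ⇒ d_i = −m·d_o = −(-0.746)·(160) = 119.4 cm.
1/f = 1/d_o + 1/d_i = 1/(160) + 1/(119.4) = 0.01463, so f = 68.4 cm.
Since f is positive, the spherical mirror is concave.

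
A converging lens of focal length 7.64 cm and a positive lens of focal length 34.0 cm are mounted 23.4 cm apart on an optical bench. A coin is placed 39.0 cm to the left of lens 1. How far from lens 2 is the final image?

Lens 1: 1/d_i1 = 1/f₁ − 1/d_o1 = 1/(7.64) − 1/(39.0) = 0.1052, so d_i1 = 9.501 cm.
The intermediate image is 9.501 cm to the right of lens 1, which is 23.4 − (9.501) = 13.90 cm to the left of lens 2, so d_o2 = +13.90 cm.
Lens 2: 1/d_i2 = 1/f₂ − 1/d_o2 = 1/(34.0) − 1/(13.90) = -0.04253, so d_i2 = -23.5 cm.
The final image is virtual, 23.5 cm to the left of lens 2 (overall magnification ≈ -0.41).

23.5 cm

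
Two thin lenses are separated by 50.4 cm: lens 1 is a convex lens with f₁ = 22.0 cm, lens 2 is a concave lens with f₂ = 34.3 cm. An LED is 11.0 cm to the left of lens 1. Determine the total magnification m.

m = +0.643

Lens 1: 1/d_i1 = 1/(22.0) − 1/(11.0) = -0.04545, so d_i1 = -22.00 cm; m₁ = −d_i1/d_o1 = +2.000.
d_o2 = 50.4 − (-22.00) = 72.40 cm.
f₂ = −34.3 cm (diverging).
Lens 2: 1/d_i2 = 1/(-34.3) − 1/(72.40) = -0.04297, so d_i2 = -23.27 cm; m₂ = −d_i2/d_o2 = +0.3215.
m = m₁·m₂ = (+2.000)(+0.3215) = +0.643.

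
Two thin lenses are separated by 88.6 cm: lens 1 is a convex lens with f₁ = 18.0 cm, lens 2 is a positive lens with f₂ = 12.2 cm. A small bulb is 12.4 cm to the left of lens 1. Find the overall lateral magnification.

m = -0.337

Lens 1: 1/d_i1 = 1/(18.0) − 1/(12.4) = -0.02509, so d_i1 = -39.86 cm; m₁ = −d_i1/d_o1 = +3.215.
d_o2 = 88.6 − (-39.86) = 128.5 cm.
Lens 2: 1/d_i2 = 1/(12.2) − 1/(128.5) = 0.07419, so d_i2 = 13.48 cm; m₂ = −d_i2/d_o2 = -0.1049.
m = m₁·m₂ = (+3.215)(-0.1049) = -0.337.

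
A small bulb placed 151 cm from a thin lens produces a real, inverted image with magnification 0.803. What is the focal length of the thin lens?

m = −d_i/d_o ⇒ d_i = −m·d_o = −(-0.803)·(151) = 121.3 cm.
1/f = 1/d_o + 1/d_i = 1/(151) + 1/(121.3) = 0.01487, so f = 67.3 cm.
Since f is positive, the thin lens is converging.

f = 67.3 cm (converging)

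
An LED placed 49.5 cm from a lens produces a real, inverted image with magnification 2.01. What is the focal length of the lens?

m = −d_i/d_o ⇒ d_i = −m·d_o = −(-2.01)·(49.5) = 99.49 cm.
1/f = 1/d_o + 1/d_i = 1/(49.5) + 1/(99.49) = 0.03025, so f = 33.1 cm.
Since f is positive, the lens is converging.

f = 33.1 cm (converging)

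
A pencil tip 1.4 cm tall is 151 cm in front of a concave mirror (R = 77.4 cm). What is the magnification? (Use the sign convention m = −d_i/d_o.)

m = -0.345

f = R/2 = 77.4/2 = 38.70 cm.
1/d_i = 1/f − 1/d_o = 1/(38.70) − 1/(151) = 0.01922, so d_i = 52.04 cm.
m = −d_i/d_o = −(52.04)/(151) = -0.345.
The image is real, inverted and reduced, in front of the mirror.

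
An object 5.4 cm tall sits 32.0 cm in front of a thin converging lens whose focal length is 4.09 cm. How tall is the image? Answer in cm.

1/d_i = 1/f − 1/d_o = 1/(4.090) − 1/(32.0) = 0.2132, so d_i = 4.689 cm.
m = −d_i/d_o = -0.1465.
|h_i| = |m|·h_o = 0.1465 × 5.4 = 0.791 cm. The image is real, inverted and reduced, on the far side of the lens.

0.791 cm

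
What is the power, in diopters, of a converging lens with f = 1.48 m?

P = 1/f = 1/(1.48 m) = +0.676 D.

P = +0.676 D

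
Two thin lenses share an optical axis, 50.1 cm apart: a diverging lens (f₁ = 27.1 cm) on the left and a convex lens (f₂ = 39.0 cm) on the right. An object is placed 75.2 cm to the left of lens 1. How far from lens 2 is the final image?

Lens 1 is diverging, so f₁ = −27.1 cm.
Lens 1: 1/d_i1 = 1/f₁ − 1/d_o1 = 1/(-27.1) − 1/(75.2) = -0.05020, so d_i1 = -19.92 cm.
The intermediate image is 19.92 cm to the left of lens 1 (virtual), which is 50.1 − (-19.92) = 70.02 cm to the left of lens 2, so d_o2 = +70.02 cm.
Lens 2: 1/d_i2 = 1/f₂ − 1/d_o2 = 1/(39.0) − 1/(70.02) = 0.01136, so d_i2 = 88.0 cm.
The final image is real, 88.0 cm to the right of lens 2 (overall magnification ≈ -0.33).

88.0 cm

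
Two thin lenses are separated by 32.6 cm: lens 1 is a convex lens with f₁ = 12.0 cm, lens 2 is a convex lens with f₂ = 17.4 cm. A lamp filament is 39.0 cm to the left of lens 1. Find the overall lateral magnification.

m = -3.63

Lens 1: 1/d_i1 = 1/(12.0) − 1/(39.0) = 0.05769, so d_i1 = 17.33 cm; m₁ = −d_i1/d_o1 = -0.4444.
d_o2 = 32.6 − (17.33) = 15.27 cm.
Lens 2: 1/d_i2 = 1/(17.4) − 1/(15.27) = -0.008017, so d_i2 = -124.7 cm; m₂ = −d_i2/d_o2 = +8.169.
m = m₁·m₂ = (-0.4444)(+8.169) = -3.63.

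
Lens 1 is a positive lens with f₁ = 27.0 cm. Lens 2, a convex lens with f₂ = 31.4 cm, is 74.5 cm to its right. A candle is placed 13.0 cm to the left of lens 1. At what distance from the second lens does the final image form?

45.9 cm

Lens 1: 1/d_i1 = 1/f₁ − 1/d_o1 = 1/(27.0) − 1/(13.0) = -0.03989, so d_i1 = -25.07 cm.
The intermediate image is 25.07 cm to the left of lens 1 (virtual), which is 74.5 − (-25.07) = 99.57 cm to the left of lens 2, so d_o2 = +99.57 cm.
Lens 2: 1/d_i2 = 1/f₂ − 1/d_o2 = 1/(31.4) − 1/(99.57) = 0.02180, so d_i2 = 45.9 cm.
The final image is real, 45.9 cm to the right of lens 2 (overall magnification ≈ -0.89).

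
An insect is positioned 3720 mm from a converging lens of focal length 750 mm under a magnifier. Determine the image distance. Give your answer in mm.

Thin-lens equation: 1/s_i = 1/f − 1/s_o = 1/(750.0) − 1/(3720) = 0.001333 − 0.0002688 = 0.001065, so s_i = 939 mm.
The image is real, inverted and reduced, on the far side of the lens.

939 mm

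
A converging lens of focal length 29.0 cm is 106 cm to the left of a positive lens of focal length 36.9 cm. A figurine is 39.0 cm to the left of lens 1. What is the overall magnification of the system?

m = -2.43

Lens 1: 1/d_i1 = 1/(29.0) − 1/(39.0) = 0.008842, so d_i1 = 113.1 cm; m₁ = −d_i1/d_o1 = -2.900.
d_o2 = 106 − (113.1) = -7.100 cm (virtual object).
Lens 2: 1/d_i2 = 1/(36.9) − 1/(-7.100) = 0.1679, so d_i2 = 5.954 cm; m₂ = −d_i2/d_o2 = +0.8386.
m = m₁·m₂ = (-2.900)(+0.8386) = -2.43.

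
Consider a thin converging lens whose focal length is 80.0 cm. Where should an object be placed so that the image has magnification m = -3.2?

105 cm

m = −d_i/d_o ⇒ d_i = −m·d_o.
1/f = 1/d_o + 1/d_i = 1/d_o − 1/(m·d_o) = (1 − 1/m)/d_o, so d_o = f(1 − 1/m) = (80.00)(1 − 1/(-3.2)) = 105 cm.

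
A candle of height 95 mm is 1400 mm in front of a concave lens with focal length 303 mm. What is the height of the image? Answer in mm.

16.9 mm

For a concave lens, f = -303 mm.
1/d_i = 1/f − 1/d_o = 1/(-303.0) − 1/(1400) = -0.004015, so d_i = -249.1 mm.
m = −d_i/d_o = +0.1779.
|h_i| = |m|·h_o = 0.1779 × 95 = 16.9 mm. The image is virtual, upright and reduced, on the same side as the object.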